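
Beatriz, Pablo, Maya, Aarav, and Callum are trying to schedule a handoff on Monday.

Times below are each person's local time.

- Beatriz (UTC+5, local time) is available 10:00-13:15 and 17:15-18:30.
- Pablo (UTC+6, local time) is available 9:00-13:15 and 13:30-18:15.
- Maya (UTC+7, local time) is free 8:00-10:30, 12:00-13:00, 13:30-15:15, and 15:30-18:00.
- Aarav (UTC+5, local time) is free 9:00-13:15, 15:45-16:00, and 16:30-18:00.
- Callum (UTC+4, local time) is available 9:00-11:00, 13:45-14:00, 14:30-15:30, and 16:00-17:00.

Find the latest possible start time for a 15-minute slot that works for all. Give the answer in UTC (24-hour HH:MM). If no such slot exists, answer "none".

06:45

Beatriz → UTC: 05:00–08:15, 12:15–13:30.
Pablo → UTC: 03:00–07:15, 07:30–12:15.
Maya → UTC: 01:00–03:30, 05:00–06:00, 06:30–08:15, 08:30–11:00.
Aarav → UTC: 04:00–08:15, 10:45–11:00, 11:30–13:00.
Callum → UTC: 05:00–07:00, 09:45–10:00, 10:30–11:30, 12:00–13:00.
Beatriz ∩ Pablo: 05:00–07:15, 07:30–08:15.
Beatriz ∩ Pablo ∩ Maya: 05:00–06:00, 06:30–07:15, 07:30–08:15.
Beatriz ∩ Pablo ∩ Maya ∩ Aarav: 05:00–06:00, 06:30–07:15, 07:30–08:15.
Beatriz ∩ Pablo ∩ Maya ∩ Aarav ∩ Callum: 05:00–06:00, 06:30–07:00.
Windows ≥ 15 min: 05:00–06:00, 06:30–07:00.
Latest start in the last window 06:30–07:00 is 07:00 − 15 min = 06:45.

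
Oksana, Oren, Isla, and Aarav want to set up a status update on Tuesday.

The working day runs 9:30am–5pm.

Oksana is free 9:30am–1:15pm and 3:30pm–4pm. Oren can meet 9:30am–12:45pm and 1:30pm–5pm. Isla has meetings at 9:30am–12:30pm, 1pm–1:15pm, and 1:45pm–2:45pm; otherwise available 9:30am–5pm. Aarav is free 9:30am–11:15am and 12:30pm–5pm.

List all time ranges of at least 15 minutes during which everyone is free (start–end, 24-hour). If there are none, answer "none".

12:30–12:45, 15:30–16:00

Isla free within 09:30–17:00: 12:30–13:00, 13:15–13:45, 14:45–17:00.
Oksana ∩ Oren: 09:30–12:45, 15:30–16:00.
Oksana ∩ Oren ∩ Isla: 12:30–12:45, 15:30–16:00.
Oksana ∩ Oren ∩ Isla ∩ Aarav: 12:30–12:45, 15:30–16:00.
Windows ≥ 15 min: 12:30–12:45, 15:30–16:00.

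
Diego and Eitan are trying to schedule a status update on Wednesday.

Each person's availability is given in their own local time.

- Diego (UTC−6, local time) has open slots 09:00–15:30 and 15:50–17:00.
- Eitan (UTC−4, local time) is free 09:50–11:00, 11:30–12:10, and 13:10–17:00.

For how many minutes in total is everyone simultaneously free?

270 minutes

Diego → UTC: 15:00–21:30, 21:50–23:00.
Eitan → UTC: 13:50–15:00, 15:30–16:10, 17:10–21:00.
Diego ∩ Eitan: 15:30–16:10, 17:10–21:00.
Total common minutes: 40 + 230 = 270.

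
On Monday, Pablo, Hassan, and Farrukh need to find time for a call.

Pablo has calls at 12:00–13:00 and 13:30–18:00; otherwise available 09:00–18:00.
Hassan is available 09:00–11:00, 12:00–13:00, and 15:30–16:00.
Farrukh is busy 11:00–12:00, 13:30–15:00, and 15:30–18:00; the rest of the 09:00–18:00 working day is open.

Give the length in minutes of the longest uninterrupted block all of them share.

Pablo free within 09:00–18:00: 09:00–12:00, 13:00–13:30.
Farrukh free within 09:00–18:00: 09:00–11:00, 12:00–13:30, 15:00–15:30.
Pablo ∩ Hassan: 09:00–11:00.
Pablo ∩ Hassan ∩ Farrukh: 09:00–11:00.
Single common window of 120 minutes.

120 minutes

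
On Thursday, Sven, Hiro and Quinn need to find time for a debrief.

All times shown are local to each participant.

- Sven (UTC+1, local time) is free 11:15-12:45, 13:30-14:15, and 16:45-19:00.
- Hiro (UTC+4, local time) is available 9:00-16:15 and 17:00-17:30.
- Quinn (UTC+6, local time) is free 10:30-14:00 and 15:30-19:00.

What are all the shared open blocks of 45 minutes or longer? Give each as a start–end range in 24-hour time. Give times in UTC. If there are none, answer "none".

Sven → UTC: 10:15–11:45, 12:30–13:15, 15:45–18:00.
Hiro → UTC: 05:00–12:15, 13:00–13:30.
Quinn → UTC: 04:30–08:00, 09:30–13:00.
Sven ∩ Hiro: 10:15–11:45, 13:00–13:15.
Sven ∩ Hiro ∩ Quinn: 10:15–11:45.
Windows ≥ 45 min: 10:15–11:45.

10:15–11:45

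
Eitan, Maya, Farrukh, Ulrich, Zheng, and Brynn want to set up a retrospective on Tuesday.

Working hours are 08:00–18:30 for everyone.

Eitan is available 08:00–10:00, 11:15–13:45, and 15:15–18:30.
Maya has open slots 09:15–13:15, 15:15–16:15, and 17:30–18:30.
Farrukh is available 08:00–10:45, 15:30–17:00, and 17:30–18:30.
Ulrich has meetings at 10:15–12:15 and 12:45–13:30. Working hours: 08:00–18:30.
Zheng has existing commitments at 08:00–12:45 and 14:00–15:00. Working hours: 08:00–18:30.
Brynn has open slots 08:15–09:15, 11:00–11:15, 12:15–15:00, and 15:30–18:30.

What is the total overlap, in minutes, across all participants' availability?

Ulrich free within 08:00–18:30: 08:00–10:15, 12:15–12:45, 13:30–18:30.
Zheng free within 08:00–18:30: 12:45–14:00, 15:00–18:30.
Eitan ∩ Maya: 09:15–10:00, 11:15–13:15, 15:15–16:15, 17:30–18:30.
Eitan ∩ Maya ∩ Farrukh: 09:15–10:00, 15:30–16:15, 17:30–18:30.
Eitan ∩ Maya ∩ Farrukh ∩ Ulrich: 09:15–10:00, 15:30–16:15, 17:30–18:30.
Eitan ∩ Maya ∩ Farrukh ∩ Ulrich ∩ Zheng: 15:30–16:15, 17:30–18:30.
Eitan ∩ Maya ∩ Farrukh ∩ Ulrich ∩ Zheng ∩ Brynn: 15:30–16:15, 17:30–18:30.
Total common minutes: 45 + 60 = 105.

105 minutes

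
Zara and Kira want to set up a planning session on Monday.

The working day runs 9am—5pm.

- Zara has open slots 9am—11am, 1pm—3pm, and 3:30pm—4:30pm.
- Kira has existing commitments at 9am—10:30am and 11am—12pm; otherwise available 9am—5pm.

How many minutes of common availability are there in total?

Kira free within 09:00–17:00: 10:30–11:00, 12:00–17:00.
Zara ∩ Kira: 10:30–11:00, 13:00–15:00, 15:30–16:30.
Total common minutes: 30 + 120 + 60 = 210.

210 minutes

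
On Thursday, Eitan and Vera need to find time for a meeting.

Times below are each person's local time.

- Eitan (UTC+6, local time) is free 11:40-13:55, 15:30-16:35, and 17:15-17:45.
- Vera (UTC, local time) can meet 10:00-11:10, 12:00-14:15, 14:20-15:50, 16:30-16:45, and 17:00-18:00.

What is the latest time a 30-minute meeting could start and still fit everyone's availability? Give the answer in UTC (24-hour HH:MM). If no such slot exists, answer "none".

10:05

Eitan → UTC: 05:40–07:55, 09:30–10:35, 11:15–11:45.
Vera → UTC: 10:00–11:10, 12:00–14:15, 14:20–15:50, 16:30–16:45, 17:00–18:00.
Eitan ∩ Vera: 10:00–10:35.
Windows ≥ 30 min: 10:00–10:35.
Latest start in the last window 10:00–10:35 is 10:35 − 30 min = 10:05.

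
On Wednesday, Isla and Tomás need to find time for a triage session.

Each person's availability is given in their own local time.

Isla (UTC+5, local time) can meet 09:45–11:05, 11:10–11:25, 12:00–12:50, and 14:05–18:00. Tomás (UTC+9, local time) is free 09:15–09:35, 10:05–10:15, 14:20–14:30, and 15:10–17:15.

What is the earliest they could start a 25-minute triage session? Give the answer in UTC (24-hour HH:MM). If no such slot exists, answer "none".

Isla → UTC: 04:45–06:05, 06:10–06:25, 07:00–07:50, 09:05–13:00.
Tomás → UTC: 00:15–00:35, 01:05–01:15, 05:20–05:30, 06:10–08:15.
Isla ∩ Tomás: 05:20–05:30, 06:10–06:25, 07:00–07:50.
Windows ≥ 25 min: 07:00–07:50.
Earliest such window starts at 07:00.

07:00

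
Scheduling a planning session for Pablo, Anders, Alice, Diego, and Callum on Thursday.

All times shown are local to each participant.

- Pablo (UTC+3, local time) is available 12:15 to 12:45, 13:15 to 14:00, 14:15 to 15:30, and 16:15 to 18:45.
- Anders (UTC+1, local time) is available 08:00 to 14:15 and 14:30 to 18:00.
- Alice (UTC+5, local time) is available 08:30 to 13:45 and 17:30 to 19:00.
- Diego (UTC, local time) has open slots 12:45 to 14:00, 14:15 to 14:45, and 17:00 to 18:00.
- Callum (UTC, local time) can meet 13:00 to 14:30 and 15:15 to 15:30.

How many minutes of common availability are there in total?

30 minutes

Pablo → UTC: 09:15–09:45, 10:15–11:00, 11:15–12:30, 13:15–15:45.
Anders → UTC: 07:00–13:15, 13:30–17:00.
Alice → UTC: 03:30–08:45, 12:30–14:00.
Diego → UTC: 12:45–14:00, 14:15–14:45, 17:00–18:00.
Callum → UTC: 13:00–14:30, 15:15–15:30.
Pablo ∩ Anders: 09:15–09:45, 10:15–11:00, 11:15–12:30, 13:30–15:45.
Pablo ∩ Anders ∩ Alice: 13:30–14:00.
Pablo ∩ Anders ∩ Alice ∩ Diego: 13:30–14:00.
Pablo ∩ Anders ∩ Alice ∩ Diego ∩ Callum: 13:30–14:00.
Total common minutes: 30.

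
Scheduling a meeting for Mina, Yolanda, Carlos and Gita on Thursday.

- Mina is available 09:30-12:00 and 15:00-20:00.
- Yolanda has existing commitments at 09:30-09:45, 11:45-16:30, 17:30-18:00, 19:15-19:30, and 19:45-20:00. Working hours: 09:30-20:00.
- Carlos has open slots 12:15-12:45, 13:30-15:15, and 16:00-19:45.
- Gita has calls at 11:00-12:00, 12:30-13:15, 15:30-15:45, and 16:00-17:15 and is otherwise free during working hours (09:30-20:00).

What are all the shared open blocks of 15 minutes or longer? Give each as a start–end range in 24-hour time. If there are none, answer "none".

17:15–17:30, 18:00–19:15, 19:30–19:45

Yolanda free within 09:30–20:00: 09:45–11:45, 16:30–17:30, 18:00–19:15, 19:30–19:45.
Gita free within 09:30–20:00: 09:30–11:00, 12:00–12:30, 13:15–15:30, 15:45–16:00, 17:15–20:00.
Mina ∩ Yolanda: 09:45–11:45, 16:30–17:30, 18:00–19:15, 19:30–19:45.
Mina ∩ Yolanda ∩ Carlos: 16:30–17:30, 18:00–19:15, 19:30–19:45.
Mina ∩ Yolanda ∩ Carlos ∩ Gita: 17:15–17:30, 18:00–19:15, 19:30–19:45.
Windows ≥ 15 min: 17:15–17:30, 18:00–19:15, 19:30–19:45.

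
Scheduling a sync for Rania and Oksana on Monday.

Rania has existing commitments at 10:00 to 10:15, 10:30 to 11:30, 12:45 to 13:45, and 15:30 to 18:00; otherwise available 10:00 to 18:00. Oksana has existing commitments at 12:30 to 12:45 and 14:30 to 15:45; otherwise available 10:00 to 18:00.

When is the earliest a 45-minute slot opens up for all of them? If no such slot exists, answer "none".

Rania free within 10:00–18:00: 10:15–10:30, 11:30–12:45, 13:45–15:30.
Oksana free within 10:00–18:00: 10:00–12:30, 12:45–14:30, 15:45–18:00.
Rania ∩ Oksana: 10:15–10:30, 11:30–12:30, 13:45–14:30.
Windows ≥ 45 min: 11:30–12:30, 13:45–14:30.
Earliest such window starts at 11:30.

11:30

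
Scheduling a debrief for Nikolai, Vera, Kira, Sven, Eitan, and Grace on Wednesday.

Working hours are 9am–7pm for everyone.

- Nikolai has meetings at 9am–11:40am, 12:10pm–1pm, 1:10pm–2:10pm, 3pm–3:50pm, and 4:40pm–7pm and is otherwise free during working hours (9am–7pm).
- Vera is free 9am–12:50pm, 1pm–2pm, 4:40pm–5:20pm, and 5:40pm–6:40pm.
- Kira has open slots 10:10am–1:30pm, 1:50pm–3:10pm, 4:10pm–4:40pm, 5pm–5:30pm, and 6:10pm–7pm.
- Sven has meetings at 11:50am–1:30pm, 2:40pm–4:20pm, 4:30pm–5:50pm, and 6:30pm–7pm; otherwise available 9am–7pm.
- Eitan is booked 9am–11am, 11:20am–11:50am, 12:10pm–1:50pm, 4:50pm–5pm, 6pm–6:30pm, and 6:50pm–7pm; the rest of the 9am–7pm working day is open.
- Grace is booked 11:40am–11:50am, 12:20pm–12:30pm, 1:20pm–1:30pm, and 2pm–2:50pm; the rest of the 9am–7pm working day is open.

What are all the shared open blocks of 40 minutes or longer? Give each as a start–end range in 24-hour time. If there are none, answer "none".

none

Nikolai free within 09:00–19:00: 11:40–12:10, 13:00–13:10, 14:10–15:00, 15:50–16:40.
Sven free within 09:00–19:00: 09:00–11:50, 13:30–14:40, 16:20–16:30, 17:50–18:30.
Eitan free within 09:00–19:00: 11:00–11:20, 11:50–12:10, 13:50–16:50, 17:00–18:00, 18:30–18:50.
Grace free within 09:00–19:00: 09:00–11:40, 11:50–12:20, 12:30–13:20, 13:30–14:00, 14:50–19:00.
Nikolai ∩ Vera: 11:40–12:10, 13:00–13:10.
Nikolai ∩ Vera ∩ Kira: 11:40–12:10, 13:00–13:10.
Nikolai ∩ Vera ∩ Kira ∩ Sven: 11:40–11:50.
Nikolai ∩ Vera ∩ Kira ∩ Sven ∩ Eitan: (none).
Nikolai ∩ Vera ∩ Kira ∩ Sven ∩ Eitan ∩ Grace: (none).
Windows ≥ 40 min: (none).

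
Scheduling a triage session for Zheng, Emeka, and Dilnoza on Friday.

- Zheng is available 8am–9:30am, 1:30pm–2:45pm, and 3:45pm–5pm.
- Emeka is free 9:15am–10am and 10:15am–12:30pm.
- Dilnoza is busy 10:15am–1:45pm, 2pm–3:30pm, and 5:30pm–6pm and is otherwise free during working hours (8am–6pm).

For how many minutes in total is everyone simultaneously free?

15 minutes

Dilnoza free within 08:00–18:00: 08:00–10:15, 13:45–14:00, 15:30–17:30.
Zheng ∩ Emeka: 09:15–09:30.
Zheng ∩ Emeka ∩ Dilnoza: 09:15–09:30.
Total common minutes: 15.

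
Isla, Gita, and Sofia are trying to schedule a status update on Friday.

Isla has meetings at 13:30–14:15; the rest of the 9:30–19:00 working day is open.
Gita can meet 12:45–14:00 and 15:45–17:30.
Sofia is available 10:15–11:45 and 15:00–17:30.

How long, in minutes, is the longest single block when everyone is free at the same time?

105 minutes

Isla free within 09:30–19:00: 09:30–13:30, 14:15–19:00.
Isla ∩ Gita: 12:45–13:30, 15:45–17:30.
Isla ∩ Gita ∩ Sofia: 15:45–17:30.
Single common window of 105 minutes.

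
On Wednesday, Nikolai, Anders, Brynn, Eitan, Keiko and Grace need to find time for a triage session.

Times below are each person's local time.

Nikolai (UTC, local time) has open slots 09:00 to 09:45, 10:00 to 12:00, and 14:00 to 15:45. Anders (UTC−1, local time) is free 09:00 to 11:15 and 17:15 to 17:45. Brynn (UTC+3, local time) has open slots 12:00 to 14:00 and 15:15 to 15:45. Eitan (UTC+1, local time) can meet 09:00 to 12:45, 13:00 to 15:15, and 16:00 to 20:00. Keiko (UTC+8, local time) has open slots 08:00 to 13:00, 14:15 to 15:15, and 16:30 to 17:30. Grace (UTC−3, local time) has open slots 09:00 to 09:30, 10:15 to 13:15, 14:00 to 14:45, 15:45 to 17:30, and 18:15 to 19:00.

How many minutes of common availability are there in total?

0 minutes

Nikolai → UTC: 09:00–09:45, 10:00–12:00, 14:00–15:45.
Anders → UTC: 10:00–12:15, 18:15–18:45.
Brynn → UTC: 09:00–11:00, 12:15–12:45.
Eitan → UTC: 08:00–11:45, 12:00–14:15, 15:00–19:00.
Keiko → UTC: 00:00–05:00, 06:15–07:15, 08:30–09:30.
Grace → UTC: 12:00–12:30, 13:15–16:15, 17:00–17:45, 18:45–20:30, 21:15–22:00.
Nikolai ∩ Anders: 10:00–12:00.
Nikolai ∩ Anders ∩ Brynn: 10:00–11:00.
Nikolai ∩ Anders ∩ Brynn ∩ Eitan: 10:00–11:00.
Nikolai ∩ Anders ∩ Brynn ∩ Eitan ∩ Keiko: (none).
Nikolai ∩ Anders ∩ Brynn ∩ Eitan ∩ Keiko ∩ Grace: (none).
Total common minutes: 0.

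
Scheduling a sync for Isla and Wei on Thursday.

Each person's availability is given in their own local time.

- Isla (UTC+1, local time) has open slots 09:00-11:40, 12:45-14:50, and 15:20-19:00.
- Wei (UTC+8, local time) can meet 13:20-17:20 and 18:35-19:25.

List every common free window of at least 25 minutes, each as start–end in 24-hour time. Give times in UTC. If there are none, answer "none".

08:00–09:20

Isla → UTC: 08:00–10:40, 11:45–13:50, 14:20–18:00.
Wei → UTC: 05:20–09:20, 10:35–11:25.
Isla ∩ Wei: 08:00–09:20, 10:35–10:40.
Windows ≥ 25 min: 08:00–09:20.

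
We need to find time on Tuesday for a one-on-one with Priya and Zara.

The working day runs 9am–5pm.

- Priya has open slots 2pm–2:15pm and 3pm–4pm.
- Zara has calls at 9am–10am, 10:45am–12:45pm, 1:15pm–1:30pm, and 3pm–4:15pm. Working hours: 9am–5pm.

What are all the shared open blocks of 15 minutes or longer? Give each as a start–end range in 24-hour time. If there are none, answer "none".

14:00–14:15

Zara free within 09:00–17:00: 10:00–10:45, 12:45–13:15, 13:30–15:00, 16:15–17:00.
Priya ∩ Zara: 14:00–14:15.
Windows ≥ 15 min: 14:00–14:15.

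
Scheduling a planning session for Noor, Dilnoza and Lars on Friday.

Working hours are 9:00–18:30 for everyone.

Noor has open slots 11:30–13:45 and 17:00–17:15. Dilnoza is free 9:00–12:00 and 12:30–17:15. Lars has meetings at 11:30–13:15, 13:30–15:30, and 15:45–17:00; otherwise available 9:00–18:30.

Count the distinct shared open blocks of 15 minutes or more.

Lars free within 09:00–18:30: 09:00–11:30, 13:15–13:30, 15:30–15:45, 17:00–18:30.
Noor ∩ Dilnoza: 11:30–12:00, 12:30–13:45, 17:00–17:15.
Noor ∩ Dilnoza ∩ Lars: 13:15–13:30, 17:00–17:15.
Windows ≥ 15 min: 13:15–13:30, 17:00–17:15.
That's 2 windows.

2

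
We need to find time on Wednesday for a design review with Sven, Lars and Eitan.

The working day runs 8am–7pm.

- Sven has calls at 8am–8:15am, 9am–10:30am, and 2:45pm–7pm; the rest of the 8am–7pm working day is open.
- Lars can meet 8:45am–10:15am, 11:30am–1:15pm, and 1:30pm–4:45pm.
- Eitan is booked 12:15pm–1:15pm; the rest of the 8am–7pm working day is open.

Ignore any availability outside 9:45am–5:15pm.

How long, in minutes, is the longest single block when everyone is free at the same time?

Sven free within 08:00–19:00: 08:15–09:00, 10:30–14:45.
Eitan free within 08:00–19:00: 08:00–12:15, 13:15–19:00.
Sven ∩ Lars: 08:45–09:00, 11:30–13:15, 13:30–14:45.
Sven ∩ Lars ∩ Eitan: 08:45–09:00, 11:30–12:15, 13:30–14:45.
Restricted to 09:45–17:15: 11:30–12:15, 13:30–14:45.
Common window lengths: 45, 75 min; longest is 75.

75 minutes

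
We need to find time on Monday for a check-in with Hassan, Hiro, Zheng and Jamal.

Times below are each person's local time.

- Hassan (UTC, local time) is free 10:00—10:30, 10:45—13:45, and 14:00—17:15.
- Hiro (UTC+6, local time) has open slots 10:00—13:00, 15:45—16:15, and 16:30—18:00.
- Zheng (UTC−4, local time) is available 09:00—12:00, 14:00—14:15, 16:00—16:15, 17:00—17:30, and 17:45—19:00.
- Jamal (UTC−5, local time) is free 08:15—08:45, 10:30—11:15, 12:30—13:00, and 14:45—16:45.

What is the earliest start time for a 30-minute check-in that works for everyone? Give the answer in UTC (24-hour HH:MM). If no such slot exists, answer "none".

none

Hassan → UTC: 10:00–10:30, 10:45–13:45, 14:00–17:15.
Hiro → UTC: 04:00–07:00, 09:45–10:15, 10:30–12:00.
Zheng → UTC: 13:00–16:00, 18:00–18:15, 20:00–20:15, 21:00–21:30, 21:45–23:00.
Jamal → UTC: 13:15–13:45, 15:30–16:15, 17:30–18:00, 19:45–21:45.
Hassan ∩ Hiro: 10:00–10:15, 10:45–12:00.
Hassan ∩ Hiro ∩ Zheng: (none).
Hassan ∩ Hiro ∩ Zheng ∩ Jamal: (none).
Windows ≥ 30 min: (none).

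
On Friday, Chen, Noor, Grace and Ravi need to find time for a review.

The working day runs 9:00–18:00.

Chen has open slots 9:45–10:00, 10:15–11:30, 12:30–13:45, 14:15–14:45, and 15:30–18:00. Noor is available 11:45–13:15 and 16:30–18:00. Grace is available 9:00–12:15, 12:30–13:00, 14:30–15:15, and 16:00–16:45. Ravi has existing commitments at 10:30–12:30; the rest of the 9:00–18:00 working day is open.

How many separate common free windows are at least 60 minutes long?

Ravi free within 09:00–18:00: 09:00–10:30, 12:30–18:00.
Chen ∩ Noor: 12:30–13:15, 16:30–18:00.
Chen ∩ Noor ∩ Grace: 12:30–13:00, 16:30–16:45.
Chen ∩ Noor ∩ Grace ∩ Ravi: 12:30–13:00, 16:30–16:45.
Windows ≥ 60 min: (none).
That's 0 windows.

0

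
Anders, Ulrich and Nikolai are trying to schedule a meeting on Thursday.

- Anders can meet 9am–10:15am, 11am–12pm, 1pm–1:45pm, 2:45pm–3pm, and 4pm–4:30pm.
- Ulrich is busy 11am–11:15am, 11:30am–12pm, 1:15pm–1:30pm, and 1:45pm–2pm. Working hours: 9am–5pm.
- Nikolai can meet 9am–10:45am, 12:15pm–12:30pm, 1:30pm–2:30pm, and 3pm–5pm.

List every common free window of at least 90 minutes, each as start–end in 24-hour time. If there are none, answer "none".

none

Ulrich free within 09:00–17:00: 09:00–11:00, 11:15–11:30, 12:00–13:15, 13:30–13:45, 14:00–17:00.
Anders ∩ Ulrich: 09:00–10:15, 11:15–11:30, 13:00–13:15, 13:30–13:45, 14:45–15:00, 16:00–16:30.
Anders ∩ Ulrich ∩ Nikolai: 09:00–10:15, 13:30–13:45, 16:00–16:30.
Windows ≥ 90 min: (none).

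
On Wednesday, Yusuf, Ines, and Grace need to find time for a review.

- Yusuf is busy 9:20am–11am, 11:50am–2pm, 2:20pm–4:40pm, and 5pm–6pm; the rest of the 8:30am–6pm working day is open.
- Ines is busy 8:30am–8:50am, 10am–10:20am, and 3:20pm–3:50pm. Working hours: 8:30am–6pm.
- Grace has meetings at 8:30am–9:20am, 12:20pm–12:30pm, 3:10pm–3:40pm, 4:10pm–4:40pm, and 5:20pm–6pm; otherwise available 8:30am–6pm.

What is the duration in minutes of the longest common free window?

Yusuf free within 08:30–18:00: 08:30–09:20, 11:00–11:50, 14:00–14:20, 16:40–17:00.
Ines free within 08:30–18:00: 08:50–10:00, 10:20–15:20, 15:50–18:00.
Grace free within 08:30–18:00: 09:20–12:20, 12:30–15:10, 15:40–16:10, 16:40–17:20.
Yusuf ∩ Ines: 08:50–09:20, 11:00–11:50, 14:00–14:20, 16:40–17:00.
Yusuf ∩ Ines ∩ Grace: 11:00–11:50, 14:00–14:20, 16:40–17:00.
Common window lengths: 50, 20, 20 min; longest is 50.

50 minutes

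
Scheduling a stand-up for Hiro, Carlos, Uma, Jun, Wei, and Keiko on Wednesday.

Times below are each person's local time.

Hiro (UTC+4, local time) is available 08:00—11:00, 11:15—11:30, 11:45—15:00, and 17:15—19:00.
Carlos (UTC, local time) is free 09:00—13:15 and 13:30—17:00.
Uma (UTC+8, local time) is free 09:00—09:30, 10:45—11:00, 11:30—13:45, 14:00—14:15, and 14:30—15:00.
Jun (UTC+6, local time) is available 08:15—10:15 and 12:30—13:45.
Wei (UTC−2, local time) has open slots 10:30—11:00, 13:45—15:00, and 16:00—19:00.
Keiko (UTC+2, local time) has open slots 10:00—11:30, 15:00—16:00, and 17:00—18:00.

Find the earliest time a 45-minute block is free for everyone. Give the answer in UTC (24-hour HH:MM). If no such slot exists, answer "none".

Hiro → UTC: 04:00–07:00, 07:15–07:30, 07:45–11:00, 13:15–15:00.
Carlos → UTC: 09:00–13:15, 13:30–17:00.
Uma → UTC: 01:00–01:30, 02:45–03:00, 03:30–05:45, 06:00–06:15, 06:30–07:00.
Jun → UTC: 02:15–04:15, 06:30–07:45.
Wei → UTC: 12:30–13:00, 15:45–17:00, 18:00–21:00.
Keiko → UTC: 08:00–09:30, 13:00–14:00, 15:00–16:00.
Hiro ∩ Carlos: 09:00–11:00, 13:30–15:00.
Hiro ∩ Carlos ∩ Uma: (none).
Hiro ∩ Carlos ∩ Uma ∩ Jun: (none).
Hiro ∩ Carlos ∩ Uma ∩ Jun ∩ Wei: (none).
Hiro ∩ Carlos ∩ Uma ∩ Jun ∩ Wei ∩ Keiko: (none).
Windows ≥ 45 min: (none).

none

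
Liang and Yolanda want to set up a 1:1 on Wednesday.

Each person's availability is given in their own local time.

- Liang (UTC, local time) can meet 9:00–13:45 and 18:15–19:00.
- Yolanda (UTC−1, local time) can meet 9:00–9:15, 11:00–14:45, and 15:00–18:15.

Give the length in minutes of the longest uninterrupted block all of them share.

Liang → UTC: 09:00–13:45, 18:15–19:00.
Yolanda → UTC: 10:00–10:15, 12:00–15:45, 16:00–19:15.
Liang ∩ Yolanda: 10:00–10:15, 12:00–13:45, 18:15–19:00.
Common window lengths: 15, 105, 45 min; longest is 105.

105 minutes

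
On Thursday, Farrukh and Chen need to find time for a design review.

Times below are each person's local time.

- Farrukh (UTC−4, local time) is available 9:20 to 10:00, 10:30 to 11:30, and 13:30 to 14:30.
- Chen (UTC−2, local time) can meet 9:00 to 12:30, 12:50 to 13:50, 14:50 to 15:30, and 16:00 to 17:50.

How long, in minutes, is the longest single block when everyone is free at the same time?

40 minutes

Farrukh → UTC: 13:20–14:00, 14:30–15:30, 17:30–18:30.
Chen → UTC: 11:00–14:30, 14:50–15:50, 16:50–17:30, 18:00–19:50.
Farrukh ∩ Chen: 13:20–14:00, 14:50–15:30, 18:00–18:30.
Common window lengths: 40, 40, 30 min; longest is 40.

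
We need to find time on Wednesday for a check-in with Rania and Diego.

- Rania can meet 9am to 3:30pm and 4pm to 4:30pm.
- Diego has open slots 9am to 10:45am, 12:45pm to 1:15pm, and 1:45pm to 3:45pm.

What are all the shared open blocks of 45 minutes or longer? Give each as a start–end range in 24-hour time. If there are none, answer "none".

Rania ∩ Diego: 09:00–10:45, 12:45–13:15, 13:45–15:30.
Windows ≥ 45 min: 09:00–10:45, 13:45–15:30.

09:00–10:45, 13:45–15:30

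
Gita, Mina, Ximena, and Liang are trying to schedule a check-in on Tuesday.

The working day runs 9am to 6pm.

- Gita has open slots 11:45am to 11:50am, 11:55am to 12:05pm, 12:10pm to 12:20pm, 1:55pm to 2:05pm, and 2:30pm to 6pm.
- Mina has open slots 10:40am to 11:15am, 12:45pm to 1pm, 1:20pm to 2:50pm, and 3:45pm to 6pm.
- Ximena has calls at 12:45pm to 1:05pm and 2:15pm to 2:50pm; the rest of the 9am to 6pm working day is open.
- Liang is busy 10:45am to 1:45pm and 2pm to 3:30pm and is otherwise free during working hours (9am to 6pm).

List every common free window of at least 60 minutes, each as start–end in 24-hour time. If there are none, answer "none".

15:45–18:00

Ximena free within 09:00–18:00: 09:00–12:45, 13:05–14:15, 14:50–18:00.
Liang free within 09:00–18:00: 09:00–10:45, 13:45–14:00, 15:30–18:00.
Gita ∩ Mina: 13:55–14:05, 14:30–14:50, 15:45–18:00.
Gita ∩ Mina ∩ Ximena: 13:55–14:05, 15:45–18:00.
Gita ∩ Mina ∩ Ximena ∩ Liang: 13:55–14:00, 15:45–18:00.
Windows ≥ 60 min: 15:45–18:00.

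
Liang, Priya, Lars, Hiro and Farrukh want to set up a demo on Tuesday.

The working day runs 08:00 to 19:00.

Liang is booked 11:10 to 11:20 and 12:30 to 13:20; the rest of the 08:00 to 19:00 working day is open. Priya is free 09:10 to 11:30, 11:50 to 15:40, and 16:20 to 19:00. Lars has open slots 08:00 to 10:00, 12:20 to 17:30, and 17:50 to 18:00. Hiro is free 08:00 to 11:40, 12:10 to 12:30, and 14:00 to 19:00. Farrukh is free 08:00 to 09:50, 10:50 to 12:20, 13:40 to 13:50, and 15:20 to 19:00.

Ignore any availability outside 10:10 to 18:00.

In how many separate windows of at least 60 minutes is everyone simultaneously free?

1

Liang free within 08:00–19:00: 08:00–11:10, 11:20–12:30, 13:20–19:00.
Liang ∩ Priya: 09:10–11:10, 11:20–11:30, 11:50–12:30, 13:20–15:40, 16:20–19:00.
Liang ∩ Priya ∩ Lars: 09:10–10:00, 12:20–12:30, 13:20–15:40, 16:20–17:30, 17:50–18:00.
Liang ∩ Priya ∩ Lars ∩ Hiro: 09:10–10:00, 12:20–12:30, 14:00–15:40, 16:20–17:30, 17:50–18:00.
Liang ∩ Priya ∩ Lars ∩ Hiro ∩ Farrukh: 09:10–09:50, 15:20–15:40, 16:20–17:30, 17:50–18:00.
Restricted to 10:10–18:00: 15:20–15:40, 16:20–17:30, 17:50–18:00.
Windows ≥ 60 min: 16:20–17:30.
That's 1 window.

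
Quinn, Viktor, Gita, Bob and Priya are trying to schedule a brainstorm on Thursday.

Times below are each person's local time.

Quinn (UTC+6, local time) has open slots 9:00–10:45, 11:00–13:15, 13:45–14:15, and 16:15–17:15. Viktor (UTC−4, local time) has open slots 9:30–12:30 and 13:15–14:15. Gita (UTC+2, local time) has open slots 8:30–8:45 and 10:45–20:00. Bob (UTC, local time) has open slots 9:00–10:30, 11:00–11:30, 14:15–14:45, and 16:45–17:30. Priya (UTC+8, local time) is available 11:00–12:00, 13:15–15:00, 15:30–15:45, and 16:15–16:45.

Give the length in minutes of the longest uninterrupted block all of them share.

Quinn → UTC: 03:00–04:45, 05:00–07:15, 07:45–08:15, 10:15–11:15.
Viktor → UTC: 13:30–16:30, 17:15–18:15.
Gita → UTC: 06:30–06:45, 08:45–18:00.
Bob → UTC: 09:00–10:30, 11:00–11:30, 14:15–14:45, 16:45–17:30.
Priya → UTC: 03:00–04:00, 05:15–07:00, 07:30–07:45, 08:15–08:45.
Quinn ∩ Viktor: (none).
Quinn ∩ Viktor ∩ Gita: (none).
Quinn ∩ Viktor ∩ Gita ∩ Bob: (none).
Quinn ∩ Viktor ∩ Gita ∩ Bob ∩ Priya: (none).
No common window.

0 minutes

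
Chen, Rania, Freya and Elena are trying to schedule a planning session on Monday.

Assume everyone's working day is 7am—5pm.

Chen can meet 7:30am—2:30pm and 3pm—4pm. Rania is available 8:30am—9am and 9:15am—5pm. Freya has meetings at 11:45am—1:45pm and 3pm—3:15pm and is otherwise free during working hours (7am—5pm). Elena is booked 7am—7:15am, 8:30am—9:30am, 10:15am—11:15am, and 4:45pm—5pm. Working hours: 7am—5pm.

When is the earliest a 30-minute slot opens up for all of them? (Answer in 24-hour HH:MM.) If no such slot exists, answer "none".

Freya free within 07:00–17:00: 07:00–11:45, 13:45–15:00, 15:15–17:00.
Elena free within 07:00–17:00: 07:15–08:30, 09:30–10:15, 11:15–16:45.
Chen ∩ Rania: 08:30–09:00, 09:15–14:30, 15:00–16:00.
Chen ∩ Rania ∩ Freya: 08:30–09:00, 09:15–11:45, 13:45–14:30, 15:15–16:00.
Chen ∩ Rania ∩ Freya ∩ Elena: 09:30–10:15, 11:15–11:45, 13:45–14:30, 15:15–16:00.
Windows ≥ 30 min: 09:30–10:15, 11:15–11:45, 13:45–14:30, 15:15–16:00.
Earliest such window starts at 09:30.

09:30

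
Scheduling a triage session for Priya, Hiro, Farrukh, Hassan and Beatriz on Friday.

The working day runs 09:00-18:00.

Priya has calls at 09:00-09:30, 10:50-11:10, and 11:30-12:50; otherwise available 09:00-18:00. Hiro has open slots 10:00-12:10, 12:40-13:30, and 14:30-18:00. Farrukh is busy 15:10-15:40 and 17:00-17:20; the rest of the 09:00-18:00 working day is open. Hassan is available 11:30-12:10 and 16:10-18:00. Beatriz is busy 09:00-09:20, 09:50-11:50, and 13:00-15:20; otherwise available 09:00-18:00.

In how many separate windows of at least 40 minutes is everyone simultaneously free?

2

Priya free within 09:00–18:00: 09:30–10:50, 11:10–11:30, 12:50–18:00.
Farrukh free within 09:00–18:00: 09:00–15:10, 15:40–17:00, 17:20–18:00.
Beatriz free within 09:00–18:00: 09:20–09:50, 11:50–13:00, 15:20–18:00.
Priya ∩ Hiro: 10:00–10:50, 11:10–11:30, 12:50–13:30, 14:30–18:00.
Priya ∩ Hiro ∩ Farrukh: 10:00–10:50, 11:10–11:30, 12:50–13:30, 14:30–15:10, 15:40–17:00, 17:20–18:00.
Priya ∩ Hiro ∩ Farrukh ∩ Hassan: 16:10–17:00, 17:20–18:00.
Priya ∩ Hiro ∩ Farrukh ∩ Hassan ∩ Beatriz: 16:10–17:00, 17:20–18:00.
Windows ≥ 40 min: 16:10–17:00, 17:20–18:00.
That's 2 windows.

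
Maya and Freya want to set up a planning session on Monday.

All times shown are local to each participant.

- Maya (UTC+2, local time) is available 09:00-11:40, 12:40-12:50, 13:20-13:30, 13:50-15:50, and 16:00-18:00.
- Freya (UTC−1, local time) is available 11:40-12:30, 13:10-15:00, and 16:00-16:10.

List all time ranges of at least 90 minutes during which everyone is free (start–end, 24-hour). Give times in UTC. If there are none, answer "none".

Maya → UTC: 07:00–09:40, 10:40–10:50, 11:20–11:30, 11:50–13:50, 14:00–16:00.
Freya → UTC: 12:40–13:30, 14:10–16:00, 17:00–17:10.
Maya ∩ Freya: 12:40–13:30, 14:10–16:00.
Windows ≥ 90 min: 14:10–16:00.

14:10–16:00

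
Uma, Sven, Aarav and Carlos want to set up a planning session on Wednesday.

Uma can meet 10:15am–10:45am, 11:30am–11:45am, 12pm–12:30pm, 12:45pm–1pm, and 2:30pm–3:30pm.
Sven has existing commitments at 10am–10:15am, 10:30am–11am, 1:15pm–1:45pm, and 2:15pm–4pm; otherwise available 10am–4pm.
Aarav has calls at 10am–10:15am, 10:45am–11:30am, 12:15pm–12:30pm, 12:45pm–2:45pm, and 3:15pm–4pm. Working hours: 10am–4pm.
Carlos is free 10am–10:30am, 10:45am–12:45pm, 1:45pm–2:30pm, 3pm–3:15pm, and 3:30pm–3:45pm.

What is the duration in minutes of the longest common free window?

Sven free within 10:00–16:00: 10:15–10:30, 11:00–13:15, 13:45–14:15.
Aarav free within 10:00–16:00: 10:15–10:45, 11:30–12:15, 12:30–12:45, 14:45–15:15.
Uma ∩ Sven: 10:15–10:30, 11:30–11:45, 12:00–12:30, 12:45–13:00.
Uma ∩ Sven ∩ Aarav: 10:15–10:30, 11:30–11:45, 12:00–12:15.
Uma ∩ Sven ∩ Aarav ∩ Carlos: 10:15–10:30, 11:30–11:45, 12:00–12:15.
Common window lengths: 15, 15, 15 min; longest is 15.

15 minutes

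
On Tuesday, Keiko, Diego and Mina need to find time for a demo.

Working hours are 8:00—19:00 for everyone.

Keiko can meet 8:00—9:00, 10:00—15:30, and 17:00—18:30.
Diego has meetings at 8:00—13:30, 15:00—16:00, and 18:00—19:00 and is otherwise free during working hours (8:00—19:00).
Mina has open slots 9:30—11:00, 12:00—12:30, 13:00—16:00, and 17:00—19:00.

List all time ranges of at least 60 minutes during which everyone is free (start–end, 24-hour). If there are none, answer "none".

13:30–15:00, 17:00–18:00

Diego free within 08:00–19:00: 13:30–15:00, 16:00–18:00.
Keiko ∩ Diego: 13:30–15:00, 17:00–18:00.
Keiko ∩ Diego ∩ Mina: 13:30–15:00, 17:00–18:00.
Windows ≥ 60 min: 13:30–15:00, 17:00–18:00.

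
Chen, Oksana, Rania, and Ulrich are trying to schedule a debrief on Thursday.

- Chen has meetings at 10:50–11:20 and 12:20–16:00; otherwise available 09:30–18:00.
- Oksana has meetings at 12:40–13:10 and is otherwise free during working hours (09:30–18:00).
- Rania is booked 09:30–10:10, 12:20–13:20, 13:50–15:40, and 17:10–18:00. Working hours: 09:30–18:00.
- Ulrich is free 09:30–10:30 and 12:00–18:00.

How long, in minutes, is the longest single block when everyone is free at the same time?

70 minutes

Chen free within 09:30–18:00: 09:30–10:50, 11:20–12:20, 16:00–18:00.
Oksana free within 09:30–18:00: 09:30–12:40, 13:10–18:00.
Rania free within 09:30–18:00: 10:10–12:20, 13:20–13:50, 15:40–17:10.
Chen ∩ Oksana: 09:30–10:50, 11:20–12:20, 16:00–18:00.
Chen ∩ Oksana ∩ Rania: 10:10–10:50, 11:20–12:20, 16:00–17:10.
Chen ∩ Oksana ∩ Rania ∩ Ulrich: 10:10–10:30, 12:00–12:20, 16:00–17:10.
Common window lengths: 20, 20, 70 min; longest is 70.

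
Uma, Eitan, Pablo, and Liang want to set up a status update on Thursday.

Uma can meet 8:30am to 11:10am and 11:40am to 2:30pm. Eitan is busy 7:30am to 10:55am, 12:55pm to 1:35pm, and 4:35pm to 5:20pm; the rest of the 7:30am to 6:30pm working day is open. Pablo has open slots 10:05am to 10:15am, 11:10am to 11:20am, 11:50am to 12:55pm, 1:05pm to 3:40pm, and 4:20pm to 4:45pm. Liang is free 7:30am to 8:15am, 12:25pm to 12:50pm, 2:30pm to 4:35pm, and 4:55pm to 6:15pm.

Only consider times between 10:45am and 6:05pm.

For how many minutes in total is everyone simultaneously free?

25 minutes

Eitan free within 07:30–18:30: 10:55–12:55, 13:35–16:35, 17:20–18:30.
Uma ∩ Eitan: 10:55–11:10, 11:40–12:55, 13:35–14:30.
Uma ∩ Eitan ∩ Pablo: 11:50–12:55, 13:35–14:30.
Uma ∩ Eitan ∩ Pablo ∩ Liang: 12:25–12:50.
Restricted to 10:45–18:05: 12:25–12:50.
Total common minutes: 25.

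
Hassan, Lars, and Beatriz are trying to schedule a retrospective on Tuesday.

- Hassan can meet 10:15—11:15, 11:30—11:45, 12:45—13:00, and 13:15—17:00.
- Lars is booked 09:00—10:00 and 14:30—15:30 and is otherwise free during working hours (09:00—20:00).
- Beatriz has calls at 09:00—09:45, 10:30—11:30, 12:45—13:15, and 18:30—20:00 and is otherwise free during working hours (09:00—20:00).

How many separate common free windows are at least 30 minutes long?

Lars free within 09:00–20:00: 10:00–14:30, 15:30–20:00.
Beatriz free within 09:00–20:00: 09:45–10:30, 11:30–12:45, 13:15–18:30.
Hassan ∩ Lars: 10:15–11:15, 11:30–11:45, 12:45–13:00, 13:15–14:30, 15:30–17:00.
Hassan ∩ Lars ∩ Beatriz: 10:15–10:30, 11:30–11:45, 13:15–14:30, 15:30–17:00.
Windows ≥ 30 min: 13:15–14:30, 15:30–17:00.
That's 2 windows.

2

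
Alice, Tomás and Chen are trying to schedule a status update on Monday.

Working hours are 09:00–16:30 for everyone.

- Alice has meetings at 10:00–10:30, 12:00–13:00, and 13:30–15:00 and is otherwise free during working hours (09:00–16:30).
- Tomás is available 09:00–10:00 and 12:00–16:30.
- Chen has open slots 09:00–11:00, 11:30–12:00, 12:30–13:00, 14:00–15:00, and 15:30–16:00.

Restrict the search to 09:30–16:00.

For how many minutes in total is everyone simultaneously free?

Alice free within 09:00–16:30: 09:00–10:00, 10:30–12:00, 13:00–13:30, 15:00–16:30.
Alice ∩ Tomás: 09:00–10:00, 13:00–13:30, 15:00–16:30.
Alice ∩ Tomás ∩ Chen: 09:00–10:00, 15:30–16:00.
Restricted to 09:30–16:00: 09:30–10:00, 15:30–16:00.
Total common minutes: 30 + 30 = 60.

60 minutes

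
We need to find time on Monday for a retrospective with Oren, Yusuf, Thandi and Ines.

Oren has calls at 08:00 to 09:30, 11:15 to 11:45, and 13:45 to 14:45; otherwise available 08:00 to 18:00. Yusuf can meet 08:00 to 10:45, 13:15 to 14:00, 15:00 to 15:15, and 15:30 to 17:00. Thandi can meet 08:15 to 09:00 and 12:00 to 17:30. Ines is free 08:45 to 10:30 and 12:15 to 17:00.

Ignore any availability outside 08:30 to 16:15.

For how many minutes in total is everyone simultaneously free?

Oren free within 08:00–18:00: 09:30–11:15, 11:45–13:45, 14:45–18:00.
Oren ∩ Yusuf: 09:30–10:45, 13:15–13:45, 15:00–15:15, 15:30–17:00.
Oren ∩ Yusuf ∩ Thandi: 13:15–13:45, 15:00–15:15, 15:30–17:00.
Oren ∩ Yusuf ∩ Thandi ∩ Ines: 13:15–13:45, 15:00–15:15, 15:30–17:00.
Restricted to 08:30–16:15: 13:15–13:45, 15:00–15:15, 15:30–16:15.
Total common minutes: 30 + 15 + 45 = 90.

90 minutes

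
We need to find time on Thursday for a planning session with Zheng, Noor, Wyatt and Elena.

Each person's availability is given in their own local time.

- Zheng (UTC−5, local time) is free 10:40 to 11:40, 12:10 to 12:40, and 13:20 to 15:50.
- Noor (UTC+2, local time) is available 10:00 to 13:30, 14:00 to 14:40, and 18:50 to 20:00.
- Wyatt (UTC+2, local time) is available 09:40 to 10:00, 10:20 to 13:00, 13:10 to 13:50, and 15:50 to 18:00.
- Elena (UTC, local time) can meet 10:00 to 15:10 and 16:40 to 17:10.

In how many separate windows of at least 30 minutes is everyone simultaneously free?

0

Zheng → UTC: 15:40–16:40, 17:10–17:40, 18:20–20:50.
Noor → UTC: 08:00–11:30, 12:00–12:40, 16:50–18:00.
Wyatt → UTC: 07:40–08:00, 08:20–11:00, 11:10–11:50, 13:50–16:00.
Elena → UTC: 10:00–15:10, 16:40–17:10.
Zheng ∩ Noor: 17:10–17:40.
Zheng ∩ Noor ∩ Wyatt: (none).
Zheng ∩ Noor ∩ Wyatt ∩ Elena: (none).
Windows ≥ 30 min: (none).
That's 0 windows.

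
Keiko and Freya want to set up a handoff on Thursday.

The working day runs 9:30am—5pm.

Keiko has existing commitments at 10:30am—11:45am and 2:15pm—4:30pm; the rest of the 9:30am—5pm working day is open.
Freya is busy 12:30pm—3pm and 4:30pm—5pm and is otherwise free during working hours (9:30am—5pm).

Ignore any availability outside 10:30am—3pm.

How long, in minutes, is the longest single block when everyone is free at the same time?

45 minutes

Keiko free within 09:30–17:00: 09:30–10:30, 11:45–14:15, 16:30–17:00.
Freya free within 09:30–17:00: 09:30–12:30, 15:00–16:30.
Keiko ∩ Freya: 09:30–10:30, 11:45–12:30.
Restricted to 10:30–15:00: 11:45–12:30.
Single common window of 45 minutes.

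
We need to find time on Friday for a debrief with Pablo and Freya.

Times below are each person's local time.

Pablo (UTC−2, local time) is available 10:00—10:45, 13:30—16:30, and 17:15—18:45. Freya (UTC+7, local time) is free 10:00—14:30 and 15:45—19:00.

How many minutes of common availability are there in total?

Pablo → UTC: 12:00–12:45, 15:30–18:30, 19:15–20:45.
Freya → UTC: 03:00–07:30, 08:45–12:00.
Pablo ∩ Freya: (none).
Total common minutes: 0.

0 minutes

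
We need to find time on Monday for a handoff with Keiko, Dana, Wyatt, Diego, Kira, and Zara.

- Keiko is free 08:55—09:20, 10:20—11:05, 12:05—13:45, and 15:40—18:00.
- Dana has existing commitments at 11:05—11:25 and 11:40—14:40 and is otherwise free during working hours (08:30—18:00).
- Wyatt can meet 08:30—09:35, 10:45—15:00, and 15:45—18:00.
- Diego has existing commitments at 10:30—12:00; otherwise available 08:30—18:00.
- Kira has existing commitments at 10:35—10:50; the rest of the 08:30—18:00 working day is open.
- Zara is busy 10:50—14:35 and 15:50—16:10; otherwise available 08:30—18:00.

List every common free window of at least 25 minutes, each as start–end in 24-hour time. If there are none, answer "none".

Dana free within 08:30–18:00: 08:30–11:05, 11:25–11:40, 14:40–18:00.
Diego free within 08:30–18:00: 08:30–10:30, 12:00–18:00.
Kira free within 08:30–18:00: 08:30–10:35, 10:50–18:00.
Zara free within 08:30–18:00: 08:30–10:50, 14:35–15:50, 16:10–18:00.
Keiko ∩ Dana: 08:55–09:20, 10:20–11:05, 15:40–18:00.
Keiko ∩ Dana ∩ Wyatt: 08:55–09:20, 10:45–11:05, 15:45–18:00.
Keiko ∩ Dana ∩ Wyatt ∩ Diego: 08:55–09:20, 15:45–18:00.
Keiko ∩ Dana ∩ Wyatt ∩ Diego ∩ Kira: 08:55–09:20, 15:45–18:00.
Keiko ∩ Dana ∩ Wyatt ∩ Diego ∩ Kira ∩ Zara: 08:55–09:20, 15:45–15:50, 16:10–18:00.
Windows ≥ 25 min: 08:55–09:20, 16:10–18:00.

08:55–09:20, 16:10–18:00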